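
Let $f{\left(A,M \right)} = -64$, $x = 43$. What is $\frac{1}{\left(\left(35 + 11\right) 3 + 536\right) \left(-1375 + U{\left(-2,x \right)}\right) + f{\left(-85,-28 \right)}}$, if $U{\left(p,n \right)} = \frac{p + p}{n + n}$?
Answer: $- \frac{43}{39854350} \approx -1.0789 \cdot 10^{-6}$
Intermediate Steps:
$U{\left(p,n \right)} = \frac{p}{n}$ ($U{\left(p,n \right)} = \frac{2 p}{2 n} = 2 p \frac{1}{2 n} = \frac{p}{n}$)
$\frac{1}{\left(\left(35 + 11\right) 3 + 536\right) \left(-1375 + U{\left(-2,x \right)}\right) + f{\left(-85,-28 \right)}} = \frac{1}{\left(\left(35 + 11\right) 3 + 536\right) \left(-1375 - \frac{2}{43}\right) - 64} = \frac{1}{\left(46 \cdot 3 + 536\right) \left(-1375 - \frac{2}{43}\right) - 64} = \frac{1}{\left(138 + 536\right) \left(-1375 - \frac{2}{43}\right) - 64} = \frac{1}{674 \left(- \frac{59127}{43}\right) - 64} = \frac{1}{- \frac{39851598}{43} - 64} = \frac{1}{- \frac{39854350}{43}} = - \frac{43}{39854350}$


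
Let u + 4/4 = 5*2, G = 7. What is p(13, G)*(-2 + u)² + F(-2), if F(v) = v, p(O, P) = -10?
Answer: -492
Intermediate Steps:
u = 9 (u = -1 + 5*2 = -1 + 10 = 9)
p(13, G)*(-2 + u)² + F(-2) = -10*(-2 + 9)² - 2 = -10*7² - 2 = -10*49 - 2 = -490 - 2 = -492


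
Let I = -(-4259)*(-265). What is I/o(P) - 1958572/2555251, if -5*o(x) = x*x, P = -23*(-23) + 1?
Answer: 10467596745/541713212 ≈ 19.323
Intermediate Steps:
P = 530 (P = 529 + 1 = 530)
I = -1128635 (I = -1*1128635 = -1128635)
o(x) = -x²/5 (o(x) = -x*x/5 = -x²/5)
I/o(P) - 1958572/2555251 = -1128635/((-⅕*530²)) - 1958572/2555251 = -1128635/((-⅕*280900)) - 1958572*1/2555251 = -1128635/(-56180) - 1958572/2555251 = -1128635*(-1/56180) - 1958572/2555251 = 4259/212 - 1958572/2555251 = 10467596745/541713212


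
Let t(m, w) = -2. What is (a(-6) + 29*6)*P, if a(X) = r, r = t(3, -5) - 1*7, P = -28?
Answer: -4620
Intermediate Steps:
r = -9 (r = -2 - 1*7 = -2 - 7 = -9)
a(X) = -9
(a(-6) + 29*6)*P = (-9 + 29*6)*(-28) = (-9 + 174)*(-28) = 165*(-28) = -4620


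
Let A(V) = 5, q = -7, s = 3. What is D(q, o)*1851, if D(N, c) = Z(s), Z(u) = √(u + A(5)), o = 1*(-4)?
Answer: 3702*√2 ≈ 5235.4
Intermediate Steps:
o = -4
Z(u) = √(5 + u) (Z(u) = √(u + 5) = √(5 + u))
D(N, c) = 2*√2 (D(N, c) = √(5 + 3) = √8 = 2*√2)
D(q, o)*1851 = (2*√2)*1851 = 3702*√2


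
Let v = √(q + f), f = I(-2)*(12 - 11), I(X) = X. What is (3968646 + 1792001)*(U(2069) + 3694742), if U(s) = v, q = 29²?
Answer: 21284104418074 + 5760647*√839 ≈ 2.1284e+13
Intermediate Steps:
q = 841
f = -2 (f = -2*(12 - 11) = -2*1 = -2)
v = √839 (v = √(841 - 2) = √839 ≈ 28.965)
U(s) = √839
(3968646 + 1792001)*(U(2069) + 3694742) = (3968646 + 1792001)*(√839 + 3694742) = 5760647*(3694742 + √839) = 21284104418074 + 5760647*√839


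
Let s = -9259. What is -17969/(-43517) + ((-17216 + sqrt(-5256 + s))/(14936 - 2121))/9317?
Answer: 2144701883323/5195814697535 + I*sqrt(14515)/119397355 ≈ 0.41278 + 1.0091e-6*I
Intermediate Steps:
-17969/(-43517) + ((-17216 + sqrt(-5256 + s))/(14936 - 2121))/9317 = -17969/(-43517) + ((-17216 + sqrt(-5256 - 9259))/(14936 - 2121))/9317 = -17969*(-1/43517) + ((-17216 + sqrt(-14515))/12815)*(1/9317) = 17969/43517 + ((-17216 + I*sqrt(14515))*(1/12815))*(1/9317) = 17969/43517 + (-17216/12815 + I*sqrt(14515)/12815)*(1/9317) = 17969/43517 + (-17216/119397355 + I*sqrt(14515)/119397355) = 2144701883323/5195814697535 + I*sqrt(14515)/119397355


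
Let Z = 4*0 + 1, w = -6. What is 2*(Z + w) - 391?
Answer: -401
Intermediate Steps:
Z = 1 (Z = 0 + 1 = 1)
2*(Z + w) - 391 = 2*(1 - 6) - 391 = 2*(-5) - 391 = -10 - 391 = -401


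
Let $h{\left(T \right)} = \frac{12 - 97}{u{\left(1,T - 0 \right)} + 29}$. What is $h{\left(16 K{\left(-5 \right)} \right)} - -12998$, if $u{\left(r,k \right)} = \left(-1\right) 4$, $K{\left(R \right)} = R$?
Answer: $\frac{64973}{5} \approx 12995.0$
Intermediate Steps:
$u{\left(r,k \right)} = -4$
$h{\left(T \right)} = - \frac{17}{5}$ ($h{\left(T \right)} = \frac{12 - 97}{-4 + 29} = - \frac{85}{25} = \left(-85\right) \frac{1}{25} = - \frac{17}{5}$)
$h{\left(16 K{\left(-5 \right)} \right)} - -12998 = - \frac{17}{5} - -12998 = - \frac{17}{5} + 12998 = \frac{64973}{5}$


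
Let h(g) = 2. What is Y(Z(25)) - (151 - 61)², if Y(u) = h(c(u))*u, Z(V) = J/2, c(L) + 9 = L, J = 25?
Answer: -8075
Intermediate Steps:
c(L) = -9 + L
Z(V) = 25/2
Y(u) = 2*u
Y(Z(25)) - (151 - 61)² = 2*(25/2) - (151 - 61)² = 25 - 1*90² = 25 - 1*8100 = 25 - 8100 = -8075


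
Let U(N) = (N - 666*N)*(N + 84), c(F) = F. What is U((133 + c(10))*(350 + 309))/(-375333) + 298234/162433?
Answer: 137160092698486241/8709495027 ≈ 1.5748e+7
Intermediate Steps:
U(N) = -665*N*(84 + N) (U(N) = (-665*N)*(84 + N) = -665*N*(84 + N))
U((133 + c(10))*(350 + 309))/(-375333) + 298234/162433 = -665*(133 + 10)*(350 + 309)*(84 + (133 + 10)*(350 + 309))/(-375333) + 298234/162433 = -665*143*659*(84 + 143*659)*(-1/375333) + 298234*(1/162433) = -665*94237*(84 + 94237)*(-1/375333) + 298234/162433 = -665*94237*94321*(-1/375333) + 298234/162433 = -5910871171205*(-1/375333) + 298234/162433 = 844410167315/53619 + 298234/162433 = 137160092698486241/8709495027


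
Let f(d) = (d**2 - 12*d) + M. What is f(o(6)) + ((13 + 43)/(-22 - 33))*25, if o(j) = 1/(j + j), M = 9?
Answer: -27637/1584 ≈ -17.448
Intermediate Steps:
o(j) = 1/(2*j)
f(d) = 9 + d**2 - 12*d (f(d) = (d**2 - 12*d) + 9 = 9 + d**2 - 12*d)
f(o(6)) + ((13 + 43)/(-22 - 33))*25 = (9 + ((1/2)/6)**2 - 6/6) + ((13 + 43)/(-22 - 33))*25 = (9 + ((1/2)*(1/6))**2 - 6/6) + (56/(-55))*25 = (9 + (1/12)**2 - 12*1/12) + (56*(-1/55))*25 = (9 + 1/144 - 1) - 56/55*25 = 1153/144 - 280/11 = -27637/1584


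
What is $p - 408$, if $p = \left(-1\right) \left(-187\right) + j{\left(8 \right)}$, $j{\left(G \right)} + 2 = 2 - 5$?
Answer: $-226$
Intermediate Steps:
$j{\left(G \right)} = -5$ ($j{\left(G \right)} = -2 + \left(2 - 5\right) = -2 - 3 = -5$)
$p = 182$ ($p = \left(-1\right) \left(-187\right) - 5 = 187 - 5 = 182$)
$p - 408 = 182 - 408 = -226$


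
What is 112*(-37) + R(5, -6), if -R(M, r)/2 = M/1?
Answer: -4154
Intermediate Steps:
R(M, r) = -2*M (R(M, r) = -2*M/1 = -2*M)
112*(-37) + R(5, -6) = 112*(-37) - 2*5 = -4144 - 10 = -4154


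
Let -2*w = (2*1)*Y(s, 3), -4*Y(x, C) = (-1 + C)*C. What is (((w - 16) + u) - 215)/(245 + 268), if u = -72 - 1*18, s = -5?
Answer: -71/114 ≈ -0.62281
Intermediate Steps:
Y(x, C) = -C*(-1 + C)/4 (Y(x, C) = -(-1 + C)*C/4 = -C*(-1 + C)/4)
w = 3/2 (w = -2*1*(1/4)*3*(1 - 1*3)/2 = -3*(1 - 3)/4 = -3*(-2)/4 = -(-3)/2 = -1/2*(-3) = 3/2 ≈ 1.5000)
u = -90 (u = -72 - 18 = -90)
(((w - 16) + u) - 215)/(245 + 268) = (((3/2 - 16) - 90) - 215)/(245 + 268) = ((-29/2 - 90) - 215)/513 = (-209/2 - 215)*(1/513) = -639/2*1/513 = -71/114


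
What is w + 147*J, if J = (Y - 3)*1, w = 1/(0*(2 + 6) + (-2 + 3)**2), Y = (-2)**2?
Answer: 148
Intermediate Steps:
Y = 4
w = 1 (w = 1/(0*8 + 1**2) = 1/(0 + 1) = 1/1 = 1)
J = 1 (J = (4 - 3)*1 = 1*1 = 1)
w + 147*J = 1 + 147*1 = 1 + 147 = 148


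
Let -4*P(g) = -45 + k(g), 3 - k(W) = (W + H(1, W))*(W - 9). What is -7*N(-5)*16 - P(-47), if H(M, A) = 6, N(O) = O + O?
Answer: 1071/2 ≈ 535.50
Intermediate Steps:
N(O) = 2*O
k(W) = 3 - (-9 + W)*(6 + W) (k(W) = 3 - (W + 6)*(W - 9) = 3 - (6 + W)*(-9 + W) = 3 - (-9 + W)*(6 + W))
P(g) = -3 - 3*g/4 + g**2/4 (P(g) = -(-45 + (57 - g**2 + 3*g))/4 = -(12 - g**2 + 3*g)/4 = -3 - 3*g/4 + g**2/4)
-7*N(-5)*16 - P(-47) = -14*(-5)*16 - (-3 - 3/4*(-47) + (1/4)*(-47)**2) = -7*(-10)*16 - (-3 + 141/4 + (1/4)*2209) = 70*16 - (-3 + 141/4 + 2209/4) = 1120 - 1*1169/2 = 1120 - 1169/2 = 1071/2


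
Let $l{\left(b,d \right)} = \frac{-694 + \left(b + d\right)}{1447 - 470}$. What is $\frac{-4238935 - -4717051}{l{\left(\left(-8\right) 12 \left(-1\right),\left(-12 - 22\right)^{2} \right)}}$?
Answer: $\frac{25951074}{31} \approx 8.3713 \cdot 10^{5}$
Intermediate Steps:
$l{\left(b,d \right)} = - \frac{694}{977} + \frac{b}{977} + \frac{d}{977}$ ($l{\left(b,d \right)} = \frac{-694 + b + d}{977} = \left(-694 + b + d\right) \frac{1}{977} = - \frac{694}{977} + \frac{b}{977} + \frac{d}{977}$)
$\frac{-4238935 - -4717051}{l{\left(\left(-8\right) 12 \left(-1\right),\left(-12 - 22\right)^{2} \right)}} = \frac{-4238935 - -4717051}{- \frac{694}{977} + \frac{\left(-8\right) 12 \left(-1\right)}{977} + \frac{\left(-12 - 22\right)^{2}}{977}} = \frac{-4238935 + 4717051}{- \frac{694}{977} + \frac{\left(-96\right) \left(-1\right)}{977} + \frac{\left(-34\right)^{2}}{977}} = \frac{478116}{- \frac{694}{977} + \frac{1}{977} \cdot 96 + \frac{1}{977} \cdot 1156} = \frac{478116}{- \frac{694}{977} + \frac{96}{977} + \frac{1156}{977}} = \frac{478116}{\frac{558}{977}} = 478116 \cdot \frac{977}{558} = \frac{25951074}{31}$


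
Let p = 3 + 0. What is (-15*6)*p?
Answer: -270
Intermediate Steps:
p = 3
(-15*6)*p = -15*6*3 = -90*3 = -270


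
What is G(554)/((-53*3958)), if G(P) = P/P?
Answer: -1/209774 ≈ -4.7670e-6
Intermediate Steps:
G(P) = 1
G(554)/((-53*3958)) = 1/(-53*3958) = 1/(-209774) = 1*(-1/209774) = -1/209774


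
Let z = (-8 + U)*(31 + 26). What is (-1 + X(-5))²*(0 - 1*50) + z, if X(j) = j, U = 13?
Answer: -1515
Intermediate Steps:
z = 285 (z = (-8 + 13)*(31 + 26) = 5*57 = 285)
(-1 + X(-5))²*(0 - 1*50) + z = (-1 - 5)²*(0 - 1*50) + 285 = (-6)²*(0 - 50) + 285 = 36*(-50) + 285 = -1800 + 285 = -1515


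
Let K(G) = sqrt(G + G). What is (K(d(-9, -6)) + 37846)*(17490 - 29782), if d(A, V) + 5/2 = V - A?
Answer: -465215324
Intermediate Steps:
d(A, V) = -5/2 + V - A (d(A, V) = -5/2 + (V - A) = -5/2 + V - A)
K(G) = sqrt(2)*sqrt(G) (K(G) = sqrt(2*G) = sqrt(2)*sqrt(G))
(K(d(-9, -6)) + 37846)*(17490 - 29782) = (sqrt(2)*sqrt(-5/2 - 6 - 1*(-9)) + 37846)*(17490 - 29782) = (sqrt(2)*sqrt(-5/2 - 6 + 9) + 37846)*(-12292) = (sqrt(2)*sqrt(1/2) + 37846)*(-12292) = (sqrt(2)*(sqrt(2)/2) + 37846)*(-12292) = (1 + 37846)*(-12292) = 37847*(-12292) = -465215324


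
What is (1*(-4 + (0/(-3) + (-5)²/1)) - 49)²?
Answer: 784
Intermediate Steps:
(1*(-4 + (0/(-3) + (-5)²/1)) - 49)² = (1*(-4 + (0*(-⅓) + 25*1)) - 49)² = (1*(-4 + (0 + 25)) - 49)² = (1*(-4 + 25) - 49)² = (1*21 - 49)² = (21 - 49)² = (-28)² = 784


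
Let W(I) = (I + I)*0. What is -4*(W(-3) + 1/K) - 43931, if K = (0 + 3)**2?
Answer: -395383/9 ≈ -43931.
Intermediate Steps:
W(I) = 0 (W(I) = (2*I)*0 = 0)
K = 9 (K = 3**2 = 9)
-4*(W(-3) + 1/K) - 43931 = -4*(0 + 1/9) - 43931 = -4*1/9 - 43931 = -4/9 - 43931 = -395383/9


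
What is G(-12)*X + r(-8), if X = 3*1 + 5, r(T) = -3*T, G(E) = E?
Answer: -72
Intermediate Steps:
X = 8 (X = 3 + 5 = 8)
G(-12)*X + r(-8) = -12*8 - 3*(-8) = -96 + 24 = -72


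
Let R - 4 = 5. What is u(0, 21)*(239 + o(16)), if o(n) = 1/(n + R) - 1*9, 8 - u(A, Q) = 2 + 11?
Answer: -5751/5 ≈ -1150.2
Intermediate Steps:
R = 9 (R = 4 + 5 = 9)
u(A, Q) = -5 (u(A, Q) = 8 - (2 + 11) = 8 - 1*13 = 8 - 13 = -5)
o(n) = -9 + 1/(9 + n) (o(n) = 1/(n + 9) - 1*9 = 1/(9 + n) - 9 = -9 + 1/(9 + n))
u(0, 21)*(239 + o(16)) = -5*(239 + (-80 - 9*16)/(9 + 16)) = -5*(239 + (-80 - 144)/25) = -5*(239 + (1/25)*(-224)) = -5*(239 - 224/25) = -5*5751/25 = -5751/5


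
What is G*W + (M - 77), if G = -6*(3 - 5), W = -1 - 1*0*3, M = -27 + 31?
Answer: -85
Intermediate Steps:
M = 4
W = -1 (W = -1 + 0*3 = -1 + 0 = -1)
G = 12 (G = -6*(-2) = 12)
G*W + (M - 77) = 12*(-1) + (4 - 77) = -12 - 73 = -85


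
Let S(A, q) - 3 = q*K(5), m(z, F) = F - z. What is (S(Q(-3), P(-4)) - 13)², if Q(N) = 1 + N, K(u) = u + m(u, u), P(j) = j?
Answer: 900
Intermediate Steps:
K(u) = u (K(u) = u + (u - u) = u + 0 = u)
S(A, q) = 3 + 5*q (S(A, q) = 3 + q*5 = 3 + 5*q)
(S(Q(-3), P(-4)) - 13)² = ((3 + 5*(-4)) - 13)² = ((3 - 20) - 13)² = (-17 - 13)² = (-30)² = 900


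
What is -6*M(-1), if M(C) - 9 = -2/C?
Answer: -66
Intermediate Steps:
M(C) = 9 - 2/C
-6*M(-1) = -6*(9 - 2/(-1)) = -6*(9 - 2*(-1)) = -6*(9 + 2) = -6*11 = -66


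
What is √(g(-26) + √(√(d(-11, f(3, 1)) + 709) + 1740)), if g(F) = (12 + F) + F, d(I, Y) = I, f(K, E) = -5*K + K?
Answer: √(-40 + √(1740 + √698)) ≈ 1.4244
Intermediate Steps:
f(K, E) = -4*K
g(F) = 12 + 2*F
√(g(-26) + √(√(d(-11, f(3, 1)) + 709) + 1740)) = √((12 + 2*(-26)) + √(√(-11 + 709) + 1740)) = √((12 - 52) + √(√698 + 1740)) = √(-40 + √(1740 + √698))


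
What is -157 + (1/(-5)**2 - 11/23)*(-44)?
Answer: -79187/575 ≈ -137.72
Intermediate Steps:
-157 + (1/(-5)**2 - 11/23)*(-44) = -157 + (1/25 - 11*1/23)*(-44) = -157 + (1*(1/25) - 11/23)*(-44) = -157 + (1/25 - 11/23)*(-44) = -157 - 252/575*(-44) = -157 + 11088/575 = -79187/575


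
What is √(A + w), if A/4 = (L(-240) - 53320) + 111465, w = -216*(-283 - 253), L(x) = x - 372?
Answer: 2*√86477 ≈ 588.14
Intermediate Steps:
L(x) = -372 + x
w = 115776 (w = -216*(-536) = 115776)
A = 230132 (A = 4*(((-372 - 240) - 53320) + 111465) = 4*((-612 - 53320) + 111465) = 4*(-53932 + 111465) = 4*57533 = 230132)
√(A + w) = √(230132 + 115776) = √345908 = 2*√86477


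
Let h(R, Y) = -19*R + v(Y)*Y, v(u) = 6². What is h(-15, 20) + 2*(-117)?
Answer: 771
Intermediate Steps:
v(u) = 36
h(R, Y) = -19*R + 36*Y
h(-15, 20) + 2*(-117) = (-19*(-15) + 36*20) + 2*(-117) = (285 + 720) - 234 = 1005 - 234 = 771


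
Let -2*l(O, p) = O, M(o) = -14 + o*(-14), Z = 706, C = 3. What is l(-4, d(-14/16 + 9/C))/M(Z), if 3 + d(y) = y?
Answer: -1/4949 ≈ -0.00020206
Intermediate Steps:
M(o) = -14 - 14*o
d(y) = -3 + y
l(O, p) = -O/2
l(-4, d(-14/16 + 9/C))/M(Z) = (-1/2*(-4))/(-14 - 14*706) = 2/(-14 - 9884) = 2/(-9898) = 2*(-1/9898) = -1/4949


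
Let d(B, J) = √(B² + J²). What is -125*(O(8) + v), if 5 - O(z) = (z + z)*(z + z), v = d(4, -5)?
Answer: 31375 - 125*√41 ≈ 30575.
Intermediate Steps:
v = √41 (v = √(4² + (-5)²) = √(16 + 25) = √41 ≈ 6.4031)
O(z) = 5 - 4*z² (O(z) = 5 - (z + z)*(z + z) = 5 - 2*z*2*z = 5 - 4*z²)
-125*(O(8) + v) = -125*((5 - 4*8²) + √41) = -125*((5 - 4*64) + √41) = -125*((5 - 256) + √41) = -125*(-251 + √41) = 31375 - 125*√41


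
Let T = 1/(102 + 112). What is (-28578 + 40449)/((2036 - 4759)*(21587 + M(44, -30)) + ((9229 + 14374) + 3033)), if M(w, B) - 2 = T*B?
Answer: -423399/2095767244 ≈ -0.00020203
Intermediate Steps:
T = 1/214 ≈ 0.0046729
M(w, B) = 2 + B/214
(-28578 + 40449)/((2036 - 4759)*(21587 + M(44, -30)) + ((9229 + 14374) + 3033)) = (-28578 + 40449)/((2036 - 4759)*(21587 + (2 + (1/214)*(-30))) + ((9229 + 14374) + 3033)) = 11871/(-2723*(21587 + (2 - 15/107)) + (23603 + 3033)) = 11871/(-2723*(21587 + 199/107) + 26636) = 11871/(-2723*2310008/107 + 26636) = 11871/(-6290151784/107 + 26636) = 11871/(-6287301732/107) = 11871*(-107/6287301732) = -423399/2095767244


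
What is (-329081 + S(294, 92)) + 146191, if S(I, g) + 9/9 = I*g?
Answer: -155843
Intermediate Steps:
S(I, g) = -1 + I*g
(-329081 + S(294, 92)) + 146191 = (-329081 + (-1 + 294*92)) + 146191 = (-329081 + (-1 + 27048)) + 146191 = (-329081 + 27047) + 146191 = -302034 + 146191 = -155843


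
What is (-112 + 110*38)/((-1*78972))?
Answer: -339/6581 ≈ -0.051512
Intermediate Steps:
(-112 + 110*38)/((-1*78972)) = (-112 + 4180)/(-78972) = 4068*(-1/78972) = -339/6581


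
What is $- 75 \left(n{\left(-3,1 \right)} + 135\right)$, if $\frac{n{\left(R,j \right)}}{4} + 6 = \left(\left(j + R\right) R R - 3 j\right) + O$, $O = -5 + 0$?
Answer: $-525$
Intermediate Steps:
$O = -5$
$n{\left(R,j \right)} = -44 - 12 j + 4 R^{2} \left(R + j\right)$ ($n{\left(R,j \right)} = -24 + 4 \left(\left(\left(j + R\right) R R - 3 j\right) - 5\right) = -24 + 4 \left(\left(\left(R + j\right) R R - 3 j\right) - 5\right) = -24 + 4 \left(\left(R \left(R + j\right) R - 3 j\right) - 5\right) = -24 + 4 \left(\left(R^{2} \left(R + j\right) - 3 j\right) - 5\right) = -24 + 4 \left(\left(- 3 j + R^{2} \left(R + j\right)\right) - 5\right) = -24 + 4 \left(-5 - 3 j + R^{2} \left(R + j\right)\right) = -24 - \left(20 + 12 j - 4 R^{2} \left(R + j\right)\right) = -44 - 12 j + 4 R^{2} \left(R + j\right)$)
$- 75 \left(n{\left(-3,1 \right)} + 135\right) = - 75 \left(\left(-44 - 12 + 4 \left(-3\right)^{3} + 4 \cdot 1 \left(-3\right)^{2}\right) + 135\right) = - 75 \left(\left(-44 - 12 + 4 \left(-27\right) + 4 \cdot 1 \cdot 9\right) + 135\right) = - 75 \left(\left(-44 - 12 - 108 + 36\right) + 135\right) = - 75 \left(-128 + 135\right) = \left(-75\right) 7 = -525$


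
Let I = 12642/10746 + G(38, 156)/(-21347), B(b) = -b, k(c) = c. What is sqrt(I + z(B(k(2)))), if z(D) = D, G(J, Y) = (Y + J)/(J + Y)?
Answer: 2*I*sqrt(33441327416162)/12744159 ≈ 0.90753*I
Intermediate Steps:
G(J, Y) = 1 (G(J, Y) = (J + Y)/(J + Y) = 1)
I = 44976338/38232477 (I = 12642/10746 + 1/(-21347) = 12642*(1/10746) + 1*(-1/21347) = 2107/1791 - 1/21347 = 44976338/38232477 ≈ 1.1764)
sqrt(I + z(B(k(2)))) = sqrt(44976338/38232477 - 1*2) = sqrt(44976338/38232477 - 2) = sqrt(-31488616/38232477) = 2*I*sqrt(33441327416162)/12744159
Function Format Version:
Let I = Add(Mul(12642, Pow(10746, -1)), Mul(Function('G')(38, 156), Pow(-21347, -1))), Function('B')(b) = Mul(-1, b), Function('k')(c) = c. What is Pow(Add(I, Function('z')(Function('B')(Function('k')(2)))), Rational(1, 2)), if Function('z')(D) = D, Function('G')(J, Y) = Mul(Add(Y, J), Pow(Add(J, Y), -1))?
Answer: Mul(Rational(2, 12744159), I, Pow(33441327416162, Rational(1, 2))) ≈ Mul(0.90753, I)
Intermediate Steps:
Function('G')(J, Y) = 1 (Function('G')(J, Y) = Mul(Add(J, Y), Pow(Add(J, Y), -1)) = 1)
I = Rational(44976338, 38232477) (I = Add(Mul(12642, Pow(10746, -1)), Mul(1, Pow(-21347, -1))) = Add(Mul(12642, Rational(1, 10746)), Mul(1, Rational(-1, 21347))) = Add(Rational(2107, 1791), Rational(-1, 21347)) = Rational(44976338, 38232477) ≈ 1.1764)
Pow(Add(I, Function('z')(Function('B')(Function('k')(2)))), Rational(1, 2)) = Pow(Add(Rational(44976338, 38232477), Mul(-1, 2)), Rational(1, 2)) = Pow(Add(Rational(44976338, 38232477), -2), Rational(1, 2)) = Pow(Rational(-31488616, 38232477), Rational(1, 2)) = Mul(Rational(2, 12744159), I, Pow(33441327416162, Rational(1, 2)))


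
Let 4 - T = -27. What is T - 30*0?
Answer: 31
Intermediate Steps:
T = 31 (T = 4 - 1*(-27) = 4 + 27 = 31)
T - 30*0 = 31 - 30*0 = 31 + 0 = 31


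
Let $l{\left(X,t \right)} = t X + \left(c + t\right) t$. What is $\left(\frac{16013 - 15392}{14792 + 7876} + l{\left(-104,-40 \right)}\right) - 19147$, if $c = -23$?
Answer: $- \frac{94200445}{7556} \approx -12467.0$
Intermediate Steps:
$l{\left(X,t \right)} = X t + t \left(-23 + t\right)$ ($l{\left(X,t \right)} = t X + \left(-23 + t\right) t = X t + t \left(-23 + t\right)$)
$\left(\frac{16013 - 15392}{14792 + 7876} + l{\left(-104,-40 \right)}\right) - 19147 = \left(\frac{16013 - 15392}{14792 + 7876} - 40 \left(-23 - 104 - 40\right)\right) - 19147 = \left(\frac{621}{22668} - -6680\right) - 19147 = \left(621 \cdot \frac{1}{22668} + 6680\right) - 19147 = \left(\frac{207}{7556} + 6680\right) - 19147 = \frac{50474287}{7556} - 19147 = - \frac{94200445}{7556}$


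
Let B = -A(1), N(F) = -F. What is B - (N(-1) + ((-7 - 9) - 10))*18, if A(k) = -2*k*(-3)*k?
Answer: 444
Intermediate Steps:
A(k) = 6*k² (A(k) = -2*(-3*k)*k = -(-6)*k² = 6*k²)
B = -6 (B = -6*1² = -6 ≈ -6.0000)
B - (N(-1) + ((-7 - 9) - 10))*18 = -6 - (-1*(-1) + ((-7 - 9) - 10))*18 = -6 - (1 + (-16 - 10))*18 = -6 - (1 - 26)*18 = -6 - (-25)*18 = -6 - 1*(-450) = -6 + 450 = 444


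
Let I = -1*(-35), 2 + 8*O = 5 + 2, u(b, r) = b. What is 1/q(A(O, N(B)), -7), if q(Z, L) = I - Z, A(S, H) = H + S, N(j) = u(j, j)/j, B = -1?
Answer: 8/267 ≈ 0.029963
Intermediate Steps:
N(j) = 1 (N(j) = j/j = 1)
O = 5/8 (O = -¼ + (5 + 2)/8 = -¼ + (⅛)*7 = -¼ + 7/8 = 5/8 ≈ 0.62500)
I = 35
q(Z, L) = 35 - Z
1/q(A(O, N(B)), -7) = 1/(35 - (1 + 5/8)) = 1/(35 - 1*13/8) = 1/(35 - 13/8) = 1/(267/8) = 8/267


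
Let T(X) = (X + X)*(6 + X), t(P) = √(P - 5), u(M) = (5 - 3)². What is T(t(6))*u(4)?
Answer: 56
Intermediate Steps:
u(M) = 4 (u(M) = 2² = 4)
t(P) = √(-5 + P)
T(X) = 2*X*(6 + X) (T(X) = (2*X)*(6 + X) = 2*X*(6 + X))
T(t(6))*u(4) = (2*√(-5 + 6)*(6 + √(-5 + 6)))*4 = (2*√1*(6 + √1))*4 = (2*1*(6 + 1))*4 = (2*1*7)*4 = 14*4 = 56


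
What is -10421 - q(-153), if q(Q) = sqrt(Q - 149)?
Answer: -10421 - I*sqrt(302) ≈ -10421.0 - 17.378*I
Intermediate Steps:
q(Q) = sqrt(-149 + Q)
-10421 - q(-153) = -10421 - sqrt(-149 - 153) = -10421 - sqrt(-302) = -10421 - I*sqrt(302)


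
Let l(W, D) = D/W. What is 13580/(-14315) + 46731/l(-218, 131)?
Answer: -4166680250/53579 ≈ -77767.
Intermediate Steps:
13580/(-14315) + 46731/l(-218, 131) = 13580/(-14315) + 46731/((131/(-218))) = 13580*(-1/14315) + 46731/((131*(-1/218))) = -388/409 + 46731/(-131/218) = -388/409 + 46731*(-218/131) = -388/409 - 10187358/131 = -4166680250/53579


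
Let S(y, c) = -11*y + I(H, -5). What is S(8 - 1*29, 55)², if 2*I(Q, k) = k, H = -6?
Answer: 208849/4 ≈ 52212.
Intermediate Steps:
I(Q, k) = k/2
S(y, c) = -5/2 - 11*y (S(y, c) = -11*y + (½)*(-5) = -11*y - 5/2 = -5/2 - 11*y)
S(8 - 1*29, 55)² = (-5/2 - 11*(8 - 1*29))² = (-5/2 - 11*(8 - 29))² = (-5/2 - 11*(-21))² = (-5/2 + 231)² = (457/2)² = 208849/4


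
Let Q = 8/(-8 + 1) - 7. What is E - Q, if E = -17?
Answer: -62/7 ≈ -8.8571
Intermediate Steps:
Q = -57/7 (Q = 8/(-7) - 7 = -⅐*8 - 7 = -8/7 - 7 = -57/7 ≈ -8.1429)
E - Q = -17 - 1*(-57/7) = -17 + 57/7 = -62/7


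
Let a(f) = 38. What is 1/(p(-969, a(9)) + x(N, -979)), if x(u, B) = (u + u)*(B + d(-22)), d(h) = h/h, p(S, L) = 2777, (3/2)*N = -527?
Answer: 1/689985 ≈ 1.4493e-6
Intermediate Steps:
N = -1054/3 (N = (2/3)*(-527) = -1054/3 ≈ -351.33)
d(h) = 1
x(u, B) = 2*u*(1 + B) (x(u, B) = (u + u)*(B + 1) = (2*u)*(1 + B) = 2*u*(1 + B))
1/(p(-969, a(9)) + x(N, -979)) = 1/(2777 + 2*(-1054/3)*(1 - 979)) = 1/(2777 + 2*(-1054/3)*(-978)) = 1/(2777 + 687208) = 1/689985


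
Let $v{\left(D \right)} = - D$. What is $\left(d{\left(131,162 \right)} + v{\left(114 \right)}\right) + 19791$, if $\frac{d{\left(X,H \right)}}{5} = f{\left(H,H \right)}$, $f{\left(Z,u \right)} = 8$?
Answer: $19717$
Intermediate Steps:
$d{\left(X,H \right)} = 40$ ($d{\left(X,H \right)} = 5 \cdot 8 = 40$)
$\left(d{\left(131,162 \right)} + v{\left(114 \right)}\right) + 19791 = \left(40 - 114\right) + 19791 = -74 + 19791 = 19717$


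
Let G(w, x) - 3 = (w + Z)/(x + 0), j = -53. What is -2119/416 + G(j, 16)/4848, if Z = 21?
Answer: -49387/9696 ≈ -5.0935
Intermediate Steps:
G(w, x) = 3 + (21 + w)/x (G(w, x) = 3 + (w + 21)/(x + 0) = 3 + (21 + w)/x)
-2119/416 + G(j, 16)/4848 = -2119/416 + ((21 - 53 + 3*16)/16)/4848 = -2119*1/416 + ((21 - 53 + 48)/16)*(1/4848) = -163/32 + ((1/16)*16)*(1/4848) = -163/32 + 1*(1/4848) = -163/32 + 1/4848 = -49387/9696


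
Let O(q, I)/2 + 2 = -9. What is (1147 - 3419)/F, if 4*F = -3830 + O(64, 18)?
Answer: 2272/963 ≈ 2.3593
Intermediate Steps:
O(q, I) = -22 (O(q, I) = -4 + 2*(-9) = -4 - 18 = -22)
F = -963 (F = (-3830 - 22)/4 = (¼)*(-3852) = -963)
(1147 - 3419)/F = (1147 - 3419)/(-963) = -2272*(-1/963) = 2272/963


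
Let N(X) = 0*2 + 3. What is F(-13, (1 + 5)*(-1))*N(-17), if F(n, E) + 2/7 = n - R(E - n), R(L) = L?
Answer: -426/7 ≈ -60.857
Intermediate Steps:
N(X) = 3 (N(X) = 0 + 3 = 3)
F(n, E) = -2/7 - E + 2*n (F(n, E) = -2/7 + (n - (E - n)) = -2/7 + (n + (n - E)) = -2/7 + (-E + 2*n) = -2/7 - E + 2*n)
F(-13, (1 + 5)*(-1))*N(-17) = (-2/7 - (1 + 5)*(-1) + 2*(-13))*3 = (-2/7 - 6*(-1) - 26)*3 = (-2/7 - 1*(-6) - 26)*3 = (-2/7 + 6 - 26)*3 = -142/7*3 = -426/7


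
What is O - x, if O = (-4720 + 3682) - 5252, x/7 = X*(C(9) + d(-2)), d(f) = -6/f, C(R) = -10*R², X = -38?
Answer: -220952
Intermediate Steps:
x = 214662 (x = 7*(-38*(-10*9² - 6/(-2))) = 7*(-38*(-10*81 - 6*(-½))) = 7*(-38*(-810 + 3)) = 7*(-38*(-807)) = 7*30666 = 214662)
O = -6290 (O = -1038 - 5252 = -6290)
O - x = -6290 - 1*214662 = -6290 - 214662 = -220952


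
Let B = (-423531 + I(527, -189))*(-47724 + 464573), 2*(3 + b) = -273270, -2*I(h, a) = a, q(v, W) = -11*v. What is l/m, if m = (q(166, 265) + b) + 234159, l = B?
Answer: -353018163177/191390 ≈ -1.8445e+6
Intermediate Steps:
I(h, a) = -a/2
b = -136638 (b = -3 + (½)*(-273270) = -3 - 136635 = -136638)
B = -353018163177/2 (B = (-423531 - ½*(-189))*(-47724 + 464573) = (-423531 + 189/2)*416849 = -846873/2*416849 = -353018163177/2 ≈ -1.7651e+11)
l = -353018163177/2 ≈ -1.7651e+11
m = 95695 (m = (-11*166 - 136638) + 234159 = (-1826 - 136638) + 234159 = -138464 + 234159 = 95695)
l/m = -353018163177/2/95695 = -353018163177/2*1/95695 = -353018163177/191390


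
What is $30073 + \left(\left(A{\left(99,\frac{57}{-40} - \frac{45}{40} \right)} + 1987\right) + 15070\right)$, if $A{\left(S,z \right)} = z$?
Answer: $\frac{942549}{20} \approx 47127.0$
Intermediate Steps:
$30073 + \left(\left(A{\left(99,\frac{57}{-40} - \frac{45}{40} \right)} + 1987\right) + 15070\right) = 30073 + \left(\left(\left(\frac{57}{-40} - \frac{45}{40}\right) + 1987\right) + 15070\right) = 30073 + \left(\left(\left(57 \left(- \frac{1}{40}\right) - \frac{9}{8}\right) + 1987\right) + 15070\right) = 30073 + \left(\left(\left(- \frac{57}{40} - \frac{9}{8}\right) + 1987\right) + 15070\right) = 30073 + \left(\left(- \frac{51}{20} + 1987\right) + 15070\right) = 30073 + \left(\frac{39689}{20} + 15070\right) = 30073 + \frac{341089}{20} = \frac{942549}{20}$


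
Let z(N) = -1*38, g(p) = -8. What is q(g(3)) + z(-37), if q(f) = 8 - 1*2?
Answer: -32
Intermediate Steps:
q(f) = 6 (q(f) = 8 - 2 = 6)
z(N) = -38
q(g(3)) + z(-37) = 6 - 38 = -32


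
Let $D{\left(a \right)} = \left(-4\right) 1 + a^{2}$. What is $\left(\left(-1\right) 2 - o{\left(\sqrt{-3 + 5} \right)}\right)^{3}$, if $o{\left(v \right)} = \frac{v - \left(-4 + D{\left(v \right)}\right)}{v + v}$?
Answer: $- \frac{395}{8} - \frac{279 \sqrt{2}}{8} \approx -98.696$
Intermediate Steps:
$D{\left(a \right)} = -4 + a^{2}$
$o{\left(v \right)} = \frac{8 + v - v^{2}}{2 v}$ ($o{\left(v \right)} = \frac{v - \left(-8 + v^{2}\right)}{v + v} = \frac{v + \left(4 - \left(-4 + v^{2}\right)\right)}{2 v} = \left(v - \left(-8 + v^{2}\right)\right) \frac{1}{2 v} = \left(8 + v - v^{2}\right) \frac{1}{2 v} = \frac{8 + v - v^{2}}{2 v}$)
$\left(\left(-1\right) 2 - o{\left(\sqrt{-3 + 5} \right)}\right)^{3} = \left(\left(-1\right) 2 - \frac{8 + \sqrt{-3 + 5} - \left(\sqrt{-3 + 5}\right)^{2}}{2 \sqrt{-3 + 5}}\right)^{3} = \left(-2 - \frac{8 + \sqrt{2} - \left(\sqrt{2}\right)^{2}}{2 \sqrt{2}}\right)^{3} = \left(-2 - \frac{\frac{\sqrt{2}}{2} \left(8 + \sqrt{2} - 2\right)}{2}\right)^{3} = \left(-2 - \frac{\frac{\sqrt{2}}{2} \left(6 + \sqrt{2}\right)}{2}\right)^{3} = \left(-2 - \frac{\sqrt{2} \left(6 + \sqrt{2}\right)}{4}\right)^{3}$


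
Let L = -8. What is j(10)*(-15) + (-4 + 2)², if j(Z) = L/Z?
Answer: 16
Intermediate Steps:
j(Z) = -8/Z
j(10)*(-15) + (-4 + 2)² = -8/10*(-15) + (-4 + 2)² = -8*⅒*(-15) + (-2)² = -⅘*(-15) + 4 = 12 + 4 = 16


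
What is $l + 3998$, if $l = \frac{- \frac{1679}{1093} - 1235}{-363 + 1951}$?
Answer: $\frac{3468956549}{867842} \approx 3997.2$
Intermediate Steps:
$l = - \frac{675767}{867842}$ ($l = \frac{\left(-1679\right) \frac{1}{1093} - 1235}{1588} = \left(- \frac{1679}{1093} - 1235\right) \frac{1}{1588} = \left(- \frac{1351534}{1093}\right) \frac{1}{1588} = - \frac{675767}{867842} \approx -0.77868$)
$l + 3998 = - \frac{675767}{867842} + 3998 = \frac{3468956549}{867842}$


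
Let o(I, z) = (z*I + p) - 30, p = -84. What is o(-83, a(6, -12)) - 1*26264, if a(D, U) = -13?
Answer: -25299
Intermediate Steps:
o(I, z) = -114 + I*z (o(I, z) = (z*I - 84) - 30 = (I*z - 84) - 30 = (-84 + I*z) - 30 = -114 + I*z)
o(-83, a(6, -12)) - 1*26264 = (-114 - 83*(-13)) - 1*26264 = (-114 + 1079) - 26264 = 965 - 26264 = -25299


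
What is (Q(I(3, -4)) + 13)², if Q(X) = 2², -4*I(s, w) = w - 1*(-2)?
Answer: 289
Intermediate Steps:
I(s, w) = -½ - w/4 (I(s, w) = -(w - 1*(-2))/4 = -(w + 2)/4 = -(2 + w)/4 = -½ - w/4)
Q(X) = 4
(Q(I(3, -4)) + 13)² = (4 + 13)² = 17² = 289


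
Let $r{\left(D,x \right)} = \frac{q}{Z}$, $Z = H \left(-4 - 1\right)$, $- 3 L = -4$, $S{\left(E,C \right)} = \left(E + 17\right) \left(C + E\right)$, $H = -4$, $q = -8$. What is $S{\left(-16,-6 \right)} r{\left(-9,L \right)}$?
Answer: $\frac{44}{5} \approx 8.8$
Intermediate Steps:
$S{\left(E,C \right)} = \left(17 + E\right) \left(C + E\right)$
$L = \frac{4}{3}$ ($L = \left(- \frac{1}{3}\right) \left(-4\right) = \frac{4}{3} \approx 1.3333$)
$Z = 20$ ($Z = - 4 \left(-4 - 1\right) = \left(-4\right) \left(-5\right) = 20$)
$r{\left(D,x \right)} = - \frac{2}{5}$ ($r{\left(D,x \right)} = - \frac{8}{20} = \left(-8\right) \frac{1}{20} = - \frac{2}{5}$)
$S{\left(-16,-6 \right)} r{\left(-9,L \right)} = \left(\left(-16\right)^{2} + 17 \left(-6\right) + 17 \left(-16\right) - -96\right) \left(- \frac{2}{5}\right) = \left(256 - 102 - 272 + 96\right) \left(- \frac{2}{5}\right) = \left(-22\right) \left(- \frac{2}{5}\right) = \frac{44}{5}$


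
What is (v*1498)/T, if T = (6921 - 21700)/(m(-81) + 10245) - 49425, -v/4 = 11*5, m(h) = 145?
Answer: 3424128400/513540529 ≈ 6.6677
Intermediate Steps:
v = -220 (v = -44*5 = -4*55 = -220)
T = -513540529/10390 (T = (6921 - 21700)/(145 + 10245) - 49425 = -14779/10390 - 49425 = -513540529/10390 ≈ -49426.)
(v*1498)/T = (-220*1498)/(-513540529/10390) = -329560*(-10390/513540529) = 3424128400/513540529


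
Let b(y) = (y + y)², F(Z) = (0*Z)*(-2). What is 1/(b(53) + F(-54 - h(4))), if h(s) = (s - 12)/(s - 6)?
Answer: 1/11236 ≈ 8.9000e-5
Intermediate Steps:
h(s) = (-12 + s)/(-6 + s)
F(Z) = 0 (F(Z) = 0*(-2) = 0)
b(y) = 4*y² (b(y) = (2*y)² = 4*y²)
1/(b(53) + F(-54 - h(4))) = 1/(4*53² + 0) = 1/(4*2809 + 0) = 1/(11236 + 0) = 1/11236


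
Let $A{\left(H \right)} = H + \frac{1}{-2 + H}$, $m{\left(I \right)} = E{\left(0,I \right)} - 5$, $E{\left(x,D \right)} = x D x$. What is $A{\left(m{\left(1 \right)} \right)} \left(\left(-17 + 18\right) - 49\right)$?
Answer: $\frac{1728}{7} \approx 246.86$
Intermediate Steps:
$E{\left(x,D \right)} = D x^{2}$ ($E{\left(x,D \right)} = D x x = D x^{2}$)
$m{\left(I \right)} = -5$ ($m{\left(I \right)} = I 0^{2} - 5 = I 0 - 5 = 0 - 5 = -5$)
$A{\left(m{\left(1 \right)} \right)} \left(\left(-17 + 18\right) - 49\right) = \frac{1 + \left(-5\right)^{2} - -10}{-2 - 5} \left(\left(-17 + 18\right) - 49\right) = \frac{1 + 25 + 10}{-7} \left(1 - 49\right) = \left(- \frac{1}{7}\right) 36 \left(-48\right) = \left(- \frac{36}{7}\right) \left(-48\right) = \frac{1728}{7}$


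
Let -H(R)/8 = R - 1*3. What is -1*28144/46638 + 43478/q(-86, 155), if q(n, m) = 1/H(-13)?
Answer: 129774511624/23319 ≈ 5.5652e+6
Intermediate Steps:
H(R) = 24 - 8*R (H(R) = -8*(R - 1*3) = -8*(R - 3) = -8*(-3 + R) = 24 - 8*R)
q(n, m) = 1/128 (q(n, m) = 1/(24 - 8*(-13)) = 1/(24 + 104) = 1/128)
-1*28144/46638 + 43478/q(-86, 155) = -1*28144/46638 + 43478/(1/128) = -28144*1/46638 + 43478*128 = -14072/23319 + 5565184 = 129774511624/23319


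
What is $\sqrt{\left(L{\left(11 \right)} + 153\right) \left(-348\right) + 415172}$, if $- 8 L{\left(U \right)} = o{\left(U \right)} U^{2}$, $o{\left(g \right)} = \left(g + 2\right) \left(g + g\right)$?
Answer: $\sqrt{1867289} \approx 1366.5$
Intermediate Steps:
$o{\left(g \right)} = 2 g \left(2 + g\right)$ ($o{\left(g \right)} = \left(2 + g\right) 2 g = 2 g \left(2 + g\right)$)
$L{\left(U \right)} = - \frac{U^{3} \left(2 + U\right)}{4}$ ($L{\left(U \right)} = - \frac{2 U \left(2 + U\right) U^{2}}{8} = - \frac{2 U^{3} \left(2 + U\right)}{8} = - \frac{U^{3} \left(2 + U\right)}{4}$)
$\sqrt{\left(L{\left(11 \right)} + 153\right) \left(-348\right) + 415172} = \sqrt{\left(\frac{11^{3} \left(-2 - 11\right)}{4} + 153\right) \left(-348\right) + 415172} = \sqrt{\left(\frac{1}{4} \cdot 1331 \left(-2 - 11\right) + 153\right) \left(-348\right) + 415172} = \sqrt{\left(\frac{1}{4} \cdot 1331 \left(-13\right) + 153\right) \left(-348\right) + 415172} = \sqrt{\left(- \frac{17303}{4} + 153\right) \left(-348\right) + 415172} = \sqrt{\left(- \frac{16691}{4}\right) \left(-348\right) + 415172} = \sqrt{1452117 + 415172} = \sqrt{1867289}$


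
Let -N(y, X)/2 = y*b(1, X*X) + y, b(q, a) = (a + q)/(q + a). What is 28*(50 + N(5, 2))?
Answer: 840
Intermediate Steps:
b(q, a) = 1 (b(q, a) = (a + q)/(a + q) = 1)
N(y, X) = -4*y (N(y, X) = -2*(y*1 + y) = -2*(y + y) = -4*y)
28*(50 + N(5, 2)) = 28*(50 - 4*5) = 28*(50 - 20) = 28*30 = 840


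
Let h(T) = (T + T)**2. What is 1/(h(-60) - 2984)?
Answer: 1/11416 ≈ 8.7596e-5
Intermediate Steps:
h(T) = 4*T**2 (h(T) = (2*T)**2 = 4*T**2)
1/(h(-60) - 2984) = 1/(4*(-60)**2 - 2984) = 1/(4*3600 - 2984) = 1/(14400 - 2984) = 1/11416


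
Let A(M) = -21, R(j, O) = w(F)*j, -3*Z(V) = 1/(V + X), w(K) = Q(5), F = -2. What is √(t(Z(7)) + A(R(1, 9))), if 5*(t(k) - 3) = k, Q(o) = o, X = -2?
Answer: I*√4053/15 ≈ 4.2442*I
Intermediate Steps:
w(K) = 5
Z(V) = -1/(3*(-2 + V)) (Z(V) = -1/(3*(V - 2)) = -1/(3*(-2 + V)))
R(j, O) = 5*j
t(k) = 3 + k/5
√(t(Z(7)) + A(R(1, 9))) = √((3 + (-1/(-6 + 3*7))/5) - 21) = √((3 + (-1/(-6 + 21))/5) - 21) = √((3 + (-1/15)/5) - 21) = √((3 + (-1*1/15)/5) - 21) = √((3 + (⅕)*(-1/15)) - 21) = √((3 - 1/75) - 21) = √(224/75 - 21) = √(-1351/75) = I*√4053/15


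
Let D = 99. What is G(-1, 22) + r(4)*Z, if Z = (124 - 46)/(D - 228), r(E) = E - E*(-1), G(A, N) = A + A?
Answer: -294/43 ≈ -6.8372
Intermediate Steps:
G(A, N) = 2*A
r(E) = 2*E (r(E) = E - (-1)*E = E + E = 2*E)
Z = -26/43 (Z = (124 - 46)/(99 - 228) = 78/(-129) = 78*(-1/129) = -26/43 ≈ -0.60465)
G(-1, 22) + r(4)*Z = 2*(-1) + (2*4)*(-26/43) = -2 + 8*(-26/43) = -2 - 208/43 = -294/43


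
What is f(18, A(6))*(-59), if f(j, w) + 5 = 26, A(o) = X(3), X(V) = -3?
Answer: -1239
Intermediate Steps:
A(o) = -3
f(j, w) = 21 (f(j, w) = -5 + 26 = 21)
f(18, A(6))*(-59) = 21*(-59) = -1239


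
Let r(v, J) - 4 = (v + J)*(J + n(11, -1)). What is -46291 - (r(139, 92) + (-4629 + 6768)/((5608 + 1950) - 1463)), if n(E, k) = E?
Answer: -18573413/265 ≈ -70088.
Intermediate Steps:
r(v, J) = 4 + (11 + J)*(J + v) (r(v, J) = 4 + (v + J)*(J + 11) = 4 + (J + v)*(11 + J) = 4 + (11 + J)*(J + v))
-46291 - (r(139, 92) + (-4629 + 6768)/((5608 + 1950) - 1463)) = -46291 - ((4 + 92² + 11*92 + 11*139 + 92*139) + (-4629 + 6768)/((5608 + 1950) - 1463)) = -46291 - ((4 + 8464 + 1012 + 1529 + 12788) + 2139/(7558 - 1463)) = -46291 - (23797 + 2139/6095) = -46291 - (23797 + 2139*(1/6095)) = -46291 - (23797 + 93/265) = -46291 - 1*6306298/265 = -46291 - 6306298/265 = -18573413/265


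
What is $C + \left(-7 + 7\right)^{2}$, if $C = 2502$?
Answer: $2502$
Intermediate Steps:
$C + \left(-7 + 7\right)^{2} = 2502 + \left(-7 + 7\right)^{2} = 2502 + 0^{2} = 2502 + 0 = 2502$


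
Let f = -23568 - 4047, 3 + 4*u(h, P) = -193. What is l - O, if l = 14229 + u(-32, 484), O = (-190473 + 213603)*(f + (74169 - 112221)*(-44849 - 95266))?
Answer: -123320564068270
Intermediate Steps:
u(h, P) = -49 (u(h, P) = -3/4 + (1/4)*(-193) = -3/4 - 193/4 = -49)
f = -27615
O = 123320564082450 (O = (-190473 + 213603)*(-27615 + (74169 - 112221)*(-44849 - 95266)) = 23130*(-27615 - 38052*(-140115)) = 23130*(-27615 + 5331655980) = 23130*5331628365 = 123320564082450)
l = 14180 (l = 14229 - 49 = 14180)
l - O = 14180 - 1*123320564082450 = 14180 - 123320564082450 = -123320564068270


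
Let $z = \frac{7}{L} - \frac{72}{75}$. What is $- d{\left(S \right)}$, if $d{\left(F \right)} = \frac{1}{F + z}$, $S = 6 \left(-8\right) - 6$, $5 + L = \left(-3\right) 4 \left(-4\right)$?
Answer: $\frac{1075}{58907} \approx 0.018249$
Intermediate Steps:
$L = 43$ ($L = -5 + \left(-3\right) 4 \left(-4\right) = -5 - -48 = -5 + 48 = 43$)
$S = -54$ ($S = -48 - 6 = -54$)
$z = - \frac{857}{1075}$ ($z = \frac{7}{43} - \frac{72}{75} = 7 \cdot \frac{1}{43} - \frac{24}{25} = \frac{7}{43} - \frac{24}{25} = - \frac{857}{1075} \approx -0.79721$)
$d{\left(F \right)} = \frac{1}{- \frac{857}{1075} + F}$ ($d{\left(F \right)} = \frac{1}{F - \frac{857}{1075}} = \frac{1}{- \frac{857}{1075} + F}$)
$- d{\left(S \right)} = - \frac{1075}{-857 + 1075 \left(-54\right)} = - \frac{1075}{-857 - 58050} = - \frac{1075}{-58907} = - \frac{1075 \left(-1\right)}{58907} = \left(-1\right) \left(- \frac{1075}{58907}\right) = \frac{1075}{58907}$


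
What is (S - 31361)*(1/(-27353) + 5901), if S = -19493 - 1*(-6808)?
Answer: -7109467150392/27353 ≈ -2.5992e+8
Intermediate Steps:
S = -12685 (S = -19493 + 6808 = -12685)
(S - 31361)*(1/(-27353) + 5901) = (-12685 - 31361)*(1/(-27353) + 5901) = -44046*(-1/27353 + 5901) = -44046*161410052/27353 = -7109467150392/27353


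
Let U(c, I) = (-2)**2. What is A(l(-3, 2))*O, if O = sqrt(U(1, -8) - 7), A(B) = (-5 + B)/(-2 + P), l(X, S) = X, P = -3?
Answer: 8*I*sqrt(3)/5 ≈ 2.7713*I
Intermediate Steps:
A(B) = 1 - B/5 (A(B) = (-5 + B)/(-2 - 3) = (-5 + B)/(-5) = (-5 + B)*(-1/5) = 1 - B/5)
U(c, I) = 4
O = I*sqrt(3) (O = sqrt(4 - 7) = sqrt(-3) = I*sqrt(3) ≈ 1.732*I)
A(l(-3, 2))*O = (1 - 1/5*(-3))*(I*sqrt(3)) = (1 + 3/5)*(I*sqrt(3)) = 8*(I*sqrt(3))/5 = 8*I*sqrt(3)/5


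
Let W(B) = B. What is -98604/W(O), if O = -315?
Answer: 10956/35 ≈ 313.03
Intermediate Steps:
-98604/W(O) = -98604/(-315) = -98604*(-1/315) = 10956/35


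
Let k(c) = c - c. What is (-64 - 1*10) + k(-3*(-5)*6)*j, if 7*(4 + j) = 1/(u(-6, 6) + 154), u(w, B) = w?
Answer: -74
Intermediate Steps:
j = -4143/1036 (j = -4 + 1/(7*(-6 + 154)) = -4 + (⅐)/148 = -4 + (⅐)*(1/148) = -4 + 1/1036 = -4143/1036 ≈ -3.9990)
k(c) = 0
(-64 - 1*10) + k(-3*(-5)*6)*j = (-64 - 1*10) + 0*(-4143/1036) = (-64 - 10) + 0 = -74 + 0 = -74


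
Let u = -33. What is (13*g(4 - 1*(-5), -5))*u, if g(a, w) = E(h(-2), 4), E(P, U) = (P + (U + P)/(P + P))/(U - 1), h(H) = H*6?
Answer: 5005/3 ≈ 1668.3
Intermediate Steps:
h(H) = 6*H
E(P, U) = (P + (P + U)/(2*P))/(-1 + U) (E(P, U) = (P + (P + U)/((2*P)))/(-1 + U) = (P + (P + U)*(1/(2*P)))/(-1 + U) = (P + (P + U)/(2*P))/(-1 + U))
g(a, w) = -35/9 (g(a, w) = (6*(-2) + 4 + 2*(6*(-2))**2)/(2*((6*(-2)))*(-1 + 4)) = (1/2)*(-12 + 4 + 2*(-12)**2)/(-12*3) = (1/2)*(-1/12)*(1/3)*(-12 + 4 + 2*144) = (1/2)*(-1/12)*(1/3)*(-12 + 4 + 288) = (1/2)*(-1/12)*(1/3)*280 = -35/9)
(13*g(4 - 1*(-5), -5))*u = (13*(-35/9))*(-33) = -455/9*(-33) = 5005/3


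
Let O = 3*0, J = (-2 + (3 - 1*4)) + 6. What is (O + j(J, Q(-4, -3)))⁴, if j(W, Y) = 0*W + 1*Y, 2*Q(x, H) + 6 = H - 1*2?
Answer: 14641/16 ≈ 915.06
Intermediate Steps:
J = 3 (J = (-2 + (3 - 4)) + 6 = (-2 - 1) + 6 = -3 + 6 = 3)
Q(x, H) = -4 + H/2 (Q(x, H) = -3 + (H - 1*2)/2 = -3 + (H - 2)/2 = -3 + (-2 + H)/2 = -3 + (-1 + H/2) = -4 + H/2)
j(W, Y) = Y (j(W, Y) = 0 + Y = Y)
O = 0
(O + j(J, Q(-4, -3)))⁴ = (0 + (-4 + (½)*(-3)))⁴ = (0 + (-4 - 3/2))⁴ = (0 - 11/2)⁴ = (-11/2)⁴ = 14641/16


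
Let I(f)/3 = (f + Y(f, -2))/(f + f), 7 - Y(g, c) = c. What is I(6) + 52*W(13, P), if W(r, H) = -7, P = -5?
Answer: -1441/4 ≈ -360.25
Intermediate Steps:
Y(g, c) = 7 - c
I(f) = 3*(9 + f)/(2*f) (I(f) = 3*((f + (7 - 1*(-2)))/(f + f)) = 3*((f + (7 + 2))/((2*f))) = 3*((f + 9)*(1/(2*f))) = 3*((9 + f)*(1/(2*f))) = 3*((9 + f)/(2*f)) = 3*(9 + f)/(2*f))
I(6) + 52*W(13, P) = (3/2)*(9 + 6)/6 + 52*(-7) = (3/2)*(⅙)*15 - 364 = 15/4 - 364 = -1441/4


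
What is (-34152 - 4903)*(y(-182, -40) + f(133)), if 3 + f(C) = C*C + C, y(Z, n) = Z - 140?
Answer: -683345335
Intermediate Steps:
y(Z, n) = -140 + Z
f(C) = -3 + C + C² (f(C) = -3 + (C*C + C) = -3 + (C² + C) = -3 + (C + C²) = -3 + C + C²)
(-34152 - 4903)*(y(-182, -40) + f(133)) = (-34152 - 4903)*((-140 - 182) + (-3 + 133 + 133²)) = -39055*(-322 + (-3 + 133 + 17689)) = -39055*(-322 + 17819) = -39055*17497 = -683345335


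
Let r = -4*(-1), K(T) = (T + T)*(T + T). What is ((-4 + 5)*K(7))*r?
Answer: 784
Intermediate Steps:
K(T) = 4*T² (K(T) = (2*T)*(2*T) = 4*T²)
r = 4
((-4 + 5)*K(7))*r = ((-4 + 5)*(4*7²))*4 = (1*(4*49))*4 = (1*196)*4 = 196*4 = 784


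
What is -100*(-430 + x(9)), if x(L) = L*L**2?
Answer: -29900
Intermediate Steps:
x(L) = L**3
-100*(-430 + x(9)) = -100*(-430 + 9**3) = -100*(-430 + 729) = -100*299 = -29900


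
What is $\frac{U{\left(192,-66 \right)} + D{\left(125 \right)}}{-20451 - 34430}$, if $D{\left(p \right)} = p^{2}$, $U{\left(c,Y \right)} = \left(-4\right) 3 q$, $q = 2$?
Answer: $- \frac{15601}{54881} \approx -0.28427$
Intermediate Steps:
$U{\left(c,Y \right)} = -24$ ($U{\left(c,Y \right)} = \left(-4\right) 3 \cdot 2 = \left(-12\right) 2 = -24$)
$\frac{U{\left(192,-66 \right)} + D{\left(125 \right)}}{-20451 - 34430} = \frac{-24 + 125^{2}}{-20451 - 34430} = \frac{-24 + 15625}{-54881} = 15601 \left(- \frac{1}{54881}\right) = - \frac{15601}{54881}$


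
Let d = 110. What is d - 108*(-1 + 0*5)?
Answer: 218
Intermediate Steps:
d - 108*(-1 + 0*5) = 110 - 108*(-1 + 0*5) = 110 - 108*(-1 + 0) = 110 - 108*(-1) = 110 + 108 = 218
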